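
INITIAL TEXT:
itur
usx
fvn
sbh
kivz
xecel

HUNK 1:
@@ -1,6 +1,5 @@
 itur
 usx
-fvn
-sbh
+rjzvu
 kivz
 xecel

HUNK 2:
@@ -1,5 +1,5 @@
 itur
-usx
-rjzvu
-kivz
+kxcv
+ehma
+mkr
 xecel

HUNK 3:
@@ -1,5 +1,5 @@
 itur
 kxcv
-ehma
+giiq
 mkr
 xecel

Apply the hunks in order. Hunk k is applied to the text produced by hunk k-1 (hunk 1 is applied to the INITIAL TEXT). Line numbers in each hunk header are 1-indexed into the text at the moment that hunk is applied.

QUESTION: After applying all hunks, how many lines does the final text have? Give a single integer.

Hunk 1: at line 1 remove [fvn,sbh] add [rjzvu] -> 5 lines: itur usx rjzvu kivz xecel
Hunk 2: at line 1 remove [usx,rjzvu,kivz] add [kxcv,ehma,mkr] -> 5 lines: itur kxcv ehma mkr xecel
Hunk 3: at line 1 remove [ehma] add [giiq] -> 5 lines: itur kxcv giiq mkr xecel
Final line count: 5

Answer: 5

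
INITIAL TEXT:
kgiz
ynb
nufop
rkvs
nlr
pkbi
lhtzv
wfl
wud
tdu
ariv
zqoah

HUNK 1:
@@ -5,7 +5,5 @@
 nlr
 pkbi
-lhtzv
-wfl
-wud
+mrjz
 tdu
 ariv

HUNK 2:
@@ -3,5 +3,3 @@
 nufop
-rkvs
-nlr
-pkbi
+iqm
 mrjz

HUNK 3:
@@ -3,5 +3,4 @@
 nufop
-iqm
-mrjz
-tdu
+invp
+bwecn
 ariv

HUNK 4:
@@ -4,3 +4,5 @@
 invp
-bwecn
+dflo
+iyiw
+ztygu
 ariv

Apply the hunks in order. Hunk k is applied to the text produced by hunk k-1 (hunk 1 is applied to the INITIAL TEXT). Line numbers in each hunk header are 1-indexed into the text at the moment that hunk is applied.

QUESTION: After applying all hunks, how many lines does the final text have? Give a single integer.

Hunk 1: at line 5 remove [lhtzv,wfl,wud] add [mrjz] -> 10 lines: kgiz ynb nufop rkvs nlr pkbi mrjz tdu ariv zqoah
Hunk 2: at line 3 remove [rkvs,nlr,pkbi] add [iqm] -> 8 lines: kgiz ynb nufop iqm mrjz tdu ariv zqoah
Hunk 3: at line 3 remove [iqm,mrjz,tdu] add [invp,bwecn] -> 7 lines: kgiz ynb nufop invp bwecn ariv zqoah
Hunk 4: at line 4 remove [bwecn] add [dflo,iyiw,ztygu] -> 9 lines: kgiz ynb nufop invp dflo iyiw ztygu ariv zqoah
Final line count: 9

Answer: 9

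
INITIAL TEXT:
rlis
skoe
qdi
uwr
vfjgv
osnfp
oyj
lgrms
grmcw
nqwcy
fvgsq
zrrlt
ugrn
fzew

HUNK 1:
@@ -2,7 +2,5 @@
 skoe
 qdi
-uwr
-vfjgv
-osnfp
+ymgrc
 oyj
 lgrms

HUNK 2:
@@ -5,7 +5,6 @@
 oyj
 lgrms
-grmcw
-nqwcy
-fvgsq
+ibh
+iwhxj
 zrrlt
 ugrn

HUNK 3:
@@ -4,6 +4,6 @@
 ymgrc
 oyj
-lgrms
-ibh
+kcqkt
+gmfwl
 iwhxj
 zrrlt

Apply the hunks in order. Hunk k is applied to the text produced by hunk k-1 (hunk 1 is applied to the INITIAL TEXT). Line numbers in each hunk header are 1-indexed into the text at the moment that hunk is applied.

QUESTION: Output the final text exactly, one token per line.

Answer: rlis
skoe
qdi
ymgrc
oyj
kcqkt
gmfwl
iwhxj
zrrlt
ugrn
fzew

Derivation:
Hunk 1: at line 2 remove [uwr,vfjgv,osnfp] add [ymgrc] -> 12 lines: rlis skoe qdi ymgrc oyj lgrms grmcw nqwcy fvgsq zrrlt ugrn fzew
Hunk 2: at line 5 remove [grmcw,nqwcy,fvgsq] add [ibh,iwhxj] -> 11 lines: rlis skoe qdi ymgrc oyj lgrms ibh iwhxj zrrlt ugrn fzew
Hunk 3: at line 4 remove [lgrms,ibh] add [kcqkt,gmfwl] -> 11 lines: rlis skoe qdi ymgrc oyj kcqkt gmfwl iwhxj zrrlt ugrn fzew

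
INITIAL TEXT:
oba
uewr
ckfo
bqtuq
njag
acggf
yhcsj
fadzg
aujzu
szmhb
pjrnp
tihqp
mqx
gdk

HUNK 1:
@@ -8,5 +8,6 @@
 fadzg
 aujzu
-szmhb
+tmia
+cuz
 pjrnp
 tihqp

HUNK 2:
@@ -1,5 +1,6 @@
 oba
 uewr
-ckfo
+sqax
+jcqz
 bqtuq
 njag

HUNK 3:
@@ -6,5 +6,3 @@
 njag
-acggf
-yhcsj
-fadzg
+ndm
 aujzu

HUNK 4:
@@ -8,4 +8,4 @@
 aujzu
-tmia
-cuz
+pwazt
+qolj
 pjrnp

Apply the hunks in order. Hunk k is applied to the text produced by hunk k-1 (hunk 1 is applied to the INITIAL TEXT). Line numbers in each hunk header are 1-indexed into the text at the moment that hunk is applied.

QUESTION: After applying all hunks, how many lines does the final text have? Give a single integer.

Hunk 1: at line 8 remove [szmhb] add [tmia,cuz] -> 15 lines: oba uewr ckfo bqtuq njag acggf yhcsj fadzg aujzu tmia cuz pjrnp tihqp mqx gdk
Hunk 2: at line 1 remove [ckfo] add [sqax,jcqz] -> 16 lines: oba uewr sqax jcqz bqtuq njag acggf yhcsj fadzg aujzu tmia cuz pjrnp tihqp mqx gdk
Hunk 3: at line 6 remove [acggf,yhcsj,fadzg] add [ndm] -> 14 lines: oba uewr sqax jcqz bqtuq njag ndm aujzu tmia cuz pjrnp tihqp mqx gdk
Hunk 4: at line 8 remove [tmia,cuz] add [pwazt,qolj] -> 14 lines: oba uewr sqax jcqz bqtuq njag ndm aujzu pwazt qolj pjrnp tihqp mqx gdk
Final line count: 14

Answer: 14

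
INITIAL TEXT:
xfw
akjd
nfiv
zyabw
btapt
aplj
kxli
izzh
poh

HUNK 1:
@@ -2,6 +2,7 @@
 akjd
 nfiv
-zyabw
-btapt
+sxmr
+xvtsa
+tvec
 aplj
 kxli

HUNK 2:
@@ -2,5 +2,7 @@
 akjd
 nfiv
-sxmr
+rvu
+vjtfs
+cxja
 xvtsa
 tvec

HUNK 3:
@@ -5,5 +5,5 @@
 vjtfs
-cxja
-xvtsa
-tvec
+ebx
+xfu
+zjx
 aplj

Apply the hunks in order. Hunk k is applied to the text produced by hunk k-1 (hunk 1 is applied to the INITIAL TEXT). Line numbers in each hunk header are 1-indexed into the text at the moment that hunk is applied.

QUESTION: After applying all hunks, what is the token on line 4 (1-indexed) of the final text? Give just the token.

Hunk 1: at line 2 remove [zyabw,btapt] add [sxmr,xvtsa,tvec] -> 10 lines: xfw akjd nfiv sxmr xvtsa tvec aplj kxli izzh poh
Hunk 2: at line 2 remove [sxmr] add [rvu,vjtfs,cxja] -> 12 lines: xfw akjd nfiv rvu vjtfs cxja xvtsa tvec aplj kxli izzh poh
Hunk 3: at line 5 remove [cxja,xvtsa,tvec] add [ebx,xfu,zjx] -> 12 lines: xfw akjd nfiv rvu vjtfs ebx xfu zjx aplj kxli izzh poh
Final line 4: rvu

Answer: rvu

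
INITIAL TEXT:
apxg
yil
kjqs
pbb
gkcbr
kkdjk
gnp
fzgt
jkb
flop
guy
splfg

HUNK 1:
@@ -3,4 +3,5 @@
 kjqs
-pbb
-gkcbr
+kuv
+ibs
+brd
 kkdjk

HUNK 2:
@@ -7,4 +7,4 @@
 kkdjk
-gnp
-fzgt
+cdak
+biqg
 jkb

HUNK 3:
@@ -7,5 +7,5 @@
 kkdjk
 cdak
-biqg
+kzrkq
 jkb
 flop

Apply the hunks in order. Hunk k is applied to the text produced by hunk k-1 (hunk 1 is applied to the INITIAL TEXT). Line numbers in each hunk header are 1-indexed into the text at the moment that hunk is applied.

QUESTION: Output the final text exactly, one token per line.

Answer: apxg
yil
kjqs
kuv
ibs
brd
kkdjk
cdak
kzrkq
jkb
flop
guy
splfg

Derivation:
Hunk 1: at line 3 remove [pbb,gkcbr] add [kuv,ibs,brd] -> 13 lines: apxg yil kjqs kuv ibs brd kkdjk gnp fzgt jkb flop guy splfg
Hunk 2: at line 7 remove [gnp,fzgt] add [cdak,biqg] -> 13 lines: apxg yil kjqs kuv ibs brd kkdjk cdak biqg jkb flop guy splfg
Hunk 3: at line 7 remove [biqg] add [kzrkq] -> 13 lines: apxg yil kjqs kuv ibs brd kkdjk cdak kzrkq jkb flop guy splfg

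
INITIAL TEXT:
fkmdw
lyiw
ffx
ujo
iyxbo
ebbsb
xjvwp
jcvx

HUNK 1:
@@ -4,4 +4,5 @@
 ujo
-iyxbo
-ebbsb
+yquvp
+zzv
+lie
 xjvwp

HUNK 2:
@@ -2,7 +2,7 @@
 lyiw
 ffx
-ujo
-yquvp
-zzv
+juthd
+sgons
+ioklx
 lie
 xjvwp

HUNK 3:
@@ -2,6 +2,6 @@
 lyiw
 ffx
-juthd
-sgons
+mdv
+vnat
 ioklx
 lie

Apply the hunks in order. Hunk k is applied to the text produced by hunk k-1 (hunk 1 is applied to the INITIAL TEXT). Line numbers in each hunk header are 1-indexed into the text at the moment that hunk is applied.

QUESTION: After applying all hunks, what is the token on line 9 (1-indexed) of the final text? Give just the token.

Answer: jcvx

Derivation:
Hunk 1: at line 4 remove [iyxbo,ebbsb] add [yquvp,zzv,lie] -> 9 lines: fkmdw lyiw ffx ujo yquvp zzv lie xjvwp jcvx
Hunk 2: at line 2 remove [ujo,yquvp,zzv] add [juthd,sgons,ioklx] -> 9 lines: fkmdw lyiw ffx juthd sgons ioklx lie xjvwp jcvx
Hunk 3: at line 2 remove [juthd,sgons] add [mdv,vnat] -> 9 lines: fkmdw lyiw ffx mdv vnat ioklx lie xjvwp jcvx
Final line 9: jcvx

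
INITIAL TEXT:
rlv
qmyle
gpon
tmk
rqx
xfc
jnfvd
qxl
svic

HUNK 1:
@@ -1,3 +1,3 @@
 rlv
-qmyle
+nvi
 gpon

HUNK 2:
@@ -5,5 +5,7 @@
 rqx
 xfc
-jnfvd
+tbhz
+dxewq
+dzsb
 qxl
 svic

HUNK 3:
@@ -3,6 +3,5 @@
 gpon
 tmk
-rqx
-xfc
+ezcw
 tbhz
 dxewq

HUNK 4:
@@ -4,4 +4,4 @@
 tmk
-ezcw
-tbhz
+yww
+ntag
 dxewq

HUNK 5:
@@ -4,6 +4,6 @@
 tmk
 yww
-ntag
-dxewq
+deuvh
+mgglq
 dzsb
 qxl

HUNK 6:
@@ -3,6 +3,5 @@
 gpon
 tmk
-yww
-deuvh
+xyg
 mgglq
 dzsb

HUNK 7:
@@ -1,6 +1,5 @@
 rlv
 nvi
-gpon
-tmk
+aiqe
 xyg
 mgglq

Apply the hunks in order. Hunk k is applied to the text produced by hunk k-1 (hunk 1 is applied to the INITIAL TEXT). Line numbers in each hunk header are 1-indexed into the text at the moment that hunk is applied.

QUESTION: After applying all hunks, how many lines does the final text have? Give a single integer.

Answer: 8

Derivation:
Hunk 1: at line 1 remove [qmyle] add [nvi] -> 9 lines: rlv nvi gpon tmk rqx xfc jnfvd qxl svic
Hunk 2: at line 5 remove [jnfvd] add [tbhz,dxewq,dzsb] -> 11 lines: rlv nvi gpon tmk rqx xfc tbhz dxewq dzsb qxl svic
Hunk 3: at line 3 remove [rqx,xfc] add [ezcw] -> 10 lines: rlv nvi gpon tmk ezcw tbhz dxewq dzsb qxl svic
Hunk 4: at line 4 remove [ezcw,tbhz] add [yww,ntag] -> 10 lines: rlv nvi gpon tmk yww ntag dxewq dzsb qxl svic
Hunk 5: at line 4 remove [ntag,dxewq] add [deuvh,mgglq] -> 10 lines: rlv nvi gpon tmk yww deuvh mgglq dzsb qxl svic
Hunk 6: at line 3 remove [yww,deuvh] add [xyg] -> 9 lines: rlv nvi gpon tmk xyg mgglq dzsb qxl svic
Hunk 7: at line 1 remove [gpon,tmk] add [aiqe] -> 8 lines: rlv nvi aiqe xyg mgglq dzsb qxl svic
Final line count: 8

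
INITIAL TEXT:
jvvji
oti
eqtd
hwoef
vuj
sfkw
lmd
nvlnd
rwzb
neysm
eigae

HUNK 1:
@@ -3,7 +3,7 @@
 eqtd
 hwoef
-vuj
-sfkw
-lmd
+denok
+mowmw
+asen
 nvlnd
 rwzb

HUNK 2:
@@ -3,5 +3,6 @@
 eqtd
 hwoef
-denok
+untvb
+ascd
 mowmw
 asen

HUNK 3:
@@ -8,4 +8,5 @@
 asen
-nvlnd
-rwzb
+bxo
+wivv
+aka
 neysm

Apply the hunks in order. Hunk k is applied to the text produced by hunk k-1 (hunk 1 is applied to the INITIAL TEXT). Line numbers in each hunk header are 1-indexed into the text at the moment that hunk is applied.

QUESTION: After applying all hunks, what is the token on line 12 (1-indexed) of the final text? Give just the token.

Answer: neysm

Derivation:
Hunk 1: at line 3 remove [vuj,sfkw,lmd] add [denok,mowmw,asen] -> 11 lines: jvvji oti eqtd hwoef denok mowmw asen nvlnd rwzb neysm eigae
Hunk 2: at line 3 remove [denok] add [untvb,ascd] -> 12 lines: jvvji oti eqtd hwoef untvb ascd mowmw asen nvlnd rwzb neysm eigae
Hunk 3: at line 8 remove [nvlnd,rwzb] add [bxo,wivv,aka] -> 13 lines: jvvji oti eqtd hwoef untvb ascd mowmw asen bxo wivv aka neysm eigae
Final line 12: neysm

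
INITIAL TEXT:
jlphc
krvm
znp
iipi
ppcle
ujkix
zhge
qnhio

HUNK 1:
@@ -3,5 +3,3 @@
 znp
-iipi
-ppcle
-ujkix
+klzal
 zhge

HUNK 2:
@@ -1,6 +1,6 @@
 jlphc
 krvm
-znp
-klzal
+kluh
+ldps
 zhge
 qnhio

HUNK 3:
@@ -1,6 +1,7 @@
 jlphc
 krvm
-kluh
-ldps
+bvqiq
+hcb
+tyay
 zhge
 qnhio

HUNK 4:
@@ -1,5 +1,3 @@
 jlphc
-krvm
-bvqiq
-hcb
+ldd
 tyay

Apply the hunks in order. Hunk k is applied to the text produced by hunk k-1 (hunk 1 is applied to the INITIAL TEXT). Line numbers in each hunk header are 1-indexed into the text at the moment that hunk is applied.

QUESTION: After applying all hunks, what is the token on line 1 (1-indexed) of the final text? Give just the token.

Answer: jlphc

Derivation:
Hunk 1: at line 3 remove [iipi,ppcle,ujkix] add [klzal] -> 6 lines: jlphc krvm znp klzal zhge qnhio
Hunk 2: at line 1 remove [znp,klzal] add [kluh,ldps] -> 6 lines: jlphc krvm kluh ldps zhge qnhio
Hunk 3: at line 1 remove [kluh,ldps] add [bvqiq,hcb,tyay] -> 7 lines: jlphc krvm bvqiq hcb tyay zhge qnhio
Hunk 4: at line 1 remove [krvm,bvqiq,hcb] add [ldd] -> 5 lines: jlphc ldd tyay zhge qnhio
Final line 1: jlphc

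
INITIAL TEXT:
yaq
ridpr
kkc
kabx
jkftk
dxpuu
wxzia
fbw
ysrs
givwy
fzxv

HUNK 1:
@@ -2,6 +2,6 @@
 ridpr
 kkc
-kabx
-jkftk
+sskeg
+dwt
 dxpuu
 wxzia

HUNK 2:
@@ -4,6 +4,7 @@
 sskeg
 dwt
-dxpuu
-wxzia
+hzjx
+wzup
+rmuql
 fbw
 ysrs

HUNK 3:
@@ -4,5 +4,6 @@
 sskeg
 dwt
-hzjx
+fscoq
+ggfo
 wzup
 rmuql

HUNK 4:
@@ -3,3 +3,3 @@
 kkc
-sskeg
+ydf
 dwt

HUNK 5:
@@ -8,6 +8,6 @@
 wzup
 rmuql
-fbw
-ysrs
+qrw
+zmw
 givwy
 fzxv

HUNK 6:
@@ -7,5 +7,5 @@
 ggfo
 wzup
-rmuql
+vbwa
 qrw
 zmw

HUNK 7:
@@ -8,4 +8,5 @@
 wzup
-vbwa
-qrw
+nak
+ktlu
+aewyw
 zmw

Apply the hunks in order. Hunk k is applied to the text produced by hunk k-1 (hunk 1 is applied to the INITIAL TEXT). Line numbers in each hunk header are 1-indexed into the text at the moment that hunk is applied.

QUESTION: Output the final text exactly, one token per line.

Hunk 1: at line 2 remove [kabx,jkftk] add [sskeg,dwt] -> 11 lines: yaq ridpr kkc sskeg dwt dxpuu wxzia fbw ysrs givwy fzxv
Hunk 2: at line 4 remove [dxpuu,wxzia] add [hzjx,wzup,rmuql] -> 12 lines: yaq ridpr kkc sskeg dwt hzjx wzup rmuql fbw ysrs givwy fzxv
Hunk 3: at line 4 remove [hzjx] add [fscoq,ggfo] -> 13 lines: yaq ridpr kkc sskeg dwt fscoq ggfo wzup rmuql fbw ysrs givwy fzxv
Hunk 4: at line 3 remove [sskeg] add [ydf] -> 13 lines: yaq ridpr kkc ydf dwt fscoq ggfo wzup rmuql fbw ysrs givwy fzxv
Hunk 5: at line 8 remove [fbw,ysrs] add [qrw,zmw] -> 13 lines: yaq ridpr kkc ydf dwt fscoq ggfo wzup rmuql qrw zmw givwy fzxv
Hunk 6: at line 7 remove [rmuql] add [vbwa] -> 13 lines: yaq ridpr kkc ydf dwt fscoq ggfo wzup vbwa qrw zmw givwy fzxv
Hunk 7: at line 8 remove [vbwa,qrw] add [nak,ktlu,aewyw] -> 14 lines: yaq ridpr kkc ydf dwt fscoq ggfo wzup nak ktlu aewyw zmw givwy fzxv

Answer: yaq
ridpr
kkc
ydf
dwt
fscoq
ggfo
wzup
nak
ktlu
aewyw
zmw
givwy
fzxv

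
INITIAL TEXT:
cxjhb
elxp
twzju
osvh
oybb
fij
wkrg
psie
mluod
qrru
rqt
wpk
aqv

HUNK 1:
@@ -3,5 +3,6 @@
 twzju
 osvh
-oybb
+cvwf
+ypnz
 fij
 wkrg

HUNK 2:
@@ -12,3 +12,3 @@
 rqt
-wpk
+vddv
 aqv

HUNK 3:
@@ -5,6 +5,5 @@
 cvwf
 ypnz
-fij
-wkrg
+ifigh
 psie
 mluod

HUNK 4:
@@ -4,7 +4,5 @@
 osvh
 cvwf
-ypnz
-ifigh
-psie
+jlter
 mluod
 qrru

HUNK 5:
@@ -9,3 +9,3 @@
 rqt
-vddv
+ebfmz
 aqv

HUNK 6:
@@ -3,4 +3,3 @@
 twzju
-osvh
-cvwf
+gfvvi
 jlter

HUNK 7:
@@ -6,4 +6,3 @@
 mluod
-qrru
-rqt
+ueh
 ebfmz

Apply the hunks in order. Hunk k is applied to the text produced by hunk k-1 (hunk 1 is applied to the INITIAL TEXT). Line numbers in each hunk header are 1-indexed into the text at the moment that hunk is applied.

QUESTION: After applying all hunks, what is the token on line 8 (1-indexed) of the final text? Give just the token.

Answer: ebfmz

Derivation:
Hunk 1: at line 3 remove [oybb] add [cvwf,ypnz] -> 14 lines: cxjhb elxp twzju osvh cvwf ypnz fij wkrg psie mluod qrru rqt wpk aqv
Hunk 2: at line 12 remove [wpk] add [vddv] -> 14 lines: cxjhb elxp twzju osvh cvwf ypnz fij wkrg psie mluod qrru rqt vddv aqv
Hunk 3: at line 5 remove [fij,wkrg] add [ifigh] -> 13 lines: cxjhb elxp twzju osvh cvwf ypnz ifigh psie mluod qrru rqt vddv aqv
Hunk 4: at line 4 remove [ypnz,ifigh,psie] add [jlter] -> 11 lines: cxjhb elxp twzju osvh cvwf jlter mluod qrru rqt vddv aqv
Hunk 5: at line 9 remove [vddv] add [ebfmz] -> 11 lines: cxjhb elxp twzju osvh cvwf jlter mluod qrru rqt ebfmz aqv
Hunk 6: at line 3 remove [osvh,cvwf] add [gfvvi] -> 10 lines: cxjhb elxp twzju gfvvi jlter mluod qrru rqt ebfmz aqv
Hunk 7: at line 6 remove [qrru,rqt] add [ueh] -> 9 lines: cxjhb elxp twzju gfvvi jlter mluod ueh ebfmz aqv
Final line 8: ebfmz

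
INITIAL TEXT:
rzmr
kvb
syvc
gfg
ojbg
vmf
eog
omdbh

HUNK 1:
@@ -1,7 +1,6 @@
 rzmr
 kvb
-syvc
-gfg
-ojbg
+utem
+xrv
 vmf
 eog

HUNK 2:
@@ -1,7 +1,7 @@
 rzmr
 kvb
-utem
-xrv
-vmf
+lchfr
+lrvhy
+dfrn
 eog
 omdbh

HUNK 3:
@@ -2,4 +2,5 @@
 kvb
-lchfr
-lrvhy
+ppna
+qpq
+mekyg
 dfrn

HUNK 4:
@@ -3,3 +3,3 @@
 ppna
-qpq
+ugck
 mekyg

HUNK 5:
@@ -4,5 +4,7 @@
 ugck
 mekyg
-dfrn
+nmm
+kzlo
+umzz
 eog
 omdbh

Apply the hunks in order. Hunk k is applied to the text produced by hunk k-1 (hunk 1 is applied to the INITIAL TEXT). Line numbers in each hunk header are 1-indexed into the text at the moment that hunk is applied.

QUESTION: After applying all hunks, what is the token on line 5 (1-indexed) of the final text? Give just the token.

Hunk 1: at line 1 remove [syvc,gfg,ojbg] add [utem,xrv] -> 7 lines: rzmr kvb utem xrv vmf eog omdbh
Hunk 2: at line 1 remove [utem,xrv,vmf] add [lchfr,lrvhy,dfrn] -> 7 lines: rzmr kvb lchfr lrvhy dfrn eog omdbh
Hunk 3: at line 2 remove [lchfr,lrvhy] add [ppna,qpq,mekyg] -> 8 lines: rzmr kvb ppna qpq mekyg dfrn eog omdbh
Hunk 4: at line 3 remove [qpq] add [ugck] -> 8 lines: rzmr kvb ppna ugck mekyg dfrn eog omdbh
Hunk 5: at line 4 remove [dfrn] add [nmm,kzlo,umzz] -> 10 lines: rzmr kvb ppna ugck mekyg nmm kzlo umzz eog omdbh
Final line 5: mekyg

Answer: mekyg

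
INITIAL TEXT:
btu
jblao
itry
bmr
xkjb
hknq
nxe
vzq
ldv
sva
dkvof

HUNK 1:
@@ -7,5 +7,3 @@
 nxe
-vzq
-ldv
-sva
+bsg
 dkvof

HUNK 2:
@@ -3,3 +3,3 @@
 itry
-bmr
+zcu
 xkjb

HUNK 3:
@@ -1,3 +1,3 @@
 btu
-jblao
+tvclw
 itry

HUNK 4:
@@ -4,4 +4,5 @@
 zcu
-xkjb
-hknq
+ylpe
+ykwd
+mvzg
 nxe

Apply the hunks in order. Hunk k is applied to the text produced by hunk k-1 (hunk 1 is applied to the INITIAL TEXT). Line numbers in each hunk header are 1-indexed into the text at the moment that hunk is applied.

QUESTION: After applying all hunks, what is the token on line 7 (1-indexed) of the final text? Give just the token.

Answer: mvzg

Derivation:
Hunk 1: at line 7 remove [vzq,ldv,sva] add [bsg] -> 9 lines: btu jblao itry bmr xkjb hknq nxe bsg dkvof
Hunk 2: at line 3 remove [bmr] add [zcu] -> 9 lines: btu jblao itry zcu xkjb hknq nxe bsg dkvof
Hunk 3: at line 1 remove [jblao] add [tvclw] -> 9 lines: btu tvclw itry zcu xkjb hknq nxe bsg dkvof
Hunk 4: at line 4 remove [xkjb,hknq] add [ylpe,ykwd,mvzg] -> 10 lines: btu tvclw itry zcu ylpe ykwd mvzg nxe bsg dkvof
Final line 7: mvzg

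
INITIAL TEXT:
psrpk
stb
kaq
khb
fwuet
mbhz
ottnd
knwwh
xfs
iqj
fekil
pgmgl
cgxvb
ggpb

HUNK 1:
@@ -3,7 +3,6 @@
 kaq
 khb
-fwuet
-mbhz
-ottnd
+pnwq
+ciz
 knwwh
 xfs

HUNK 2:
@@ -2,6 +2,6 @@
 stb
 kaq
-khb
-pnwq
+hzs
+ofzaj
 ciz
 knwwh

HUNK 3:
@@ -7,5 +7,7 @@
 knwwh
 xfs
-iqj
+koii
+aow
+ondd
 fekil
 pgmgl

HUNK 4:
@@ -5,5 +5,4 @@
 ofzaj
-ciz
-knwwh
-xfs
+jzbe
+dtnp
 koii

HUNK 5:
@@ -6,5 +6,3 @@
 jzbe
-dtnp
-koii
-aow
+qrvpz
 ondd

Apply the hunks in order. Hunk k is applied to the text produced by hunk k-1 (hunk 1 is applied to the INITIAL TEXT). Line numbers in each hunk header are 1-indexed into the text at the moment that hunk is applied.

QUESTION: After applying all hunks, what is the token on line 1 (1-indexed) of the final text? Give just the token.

Answer: psrpk

Derivation:
Hunk 1: at line 3 remove [fwuet,mbhz,ottnd] add [pnwq,ciz] -> 13 lines: psrpk stb kaq khb pnwq ciz knwwh xfs iqj fekil pgmgl cgxvb ggpb
Hunk 2: at line 2 remove [khb,pnwq] add [hzs,ofzaj] -> 13 lines: psrpk stb kaq hzs ofzaj ciz knwwh xfs iqj fekil pgmgl cgxvb ggpb
Hunk 3: at line 7 remove [iqj] add [koii,aow,ondd] -> 15 lines: psrpk stb kaq hzs ofzaj ciz knwwh xfs koii aow ondd fekil pgmgl cgxvb ggpb
Hunk 4: at line 5 remove [ciz,knwwh,xfs] add [jzbe,dtnp] -> 14 lines: psrpk stb kaq hzs ofzaj jzbe dtnp koii aow ondd fekil pgmgl cgxvb ggpb
Hunk 5: at line 6 remove [dtnp,koii,aow] add [qrvpz] -> 12 lines: psrpk stb kaq hzs ofzaj jzbe qrvpz ondd fekil pgmgl cgxvb ggpb
Final line 1: psrpk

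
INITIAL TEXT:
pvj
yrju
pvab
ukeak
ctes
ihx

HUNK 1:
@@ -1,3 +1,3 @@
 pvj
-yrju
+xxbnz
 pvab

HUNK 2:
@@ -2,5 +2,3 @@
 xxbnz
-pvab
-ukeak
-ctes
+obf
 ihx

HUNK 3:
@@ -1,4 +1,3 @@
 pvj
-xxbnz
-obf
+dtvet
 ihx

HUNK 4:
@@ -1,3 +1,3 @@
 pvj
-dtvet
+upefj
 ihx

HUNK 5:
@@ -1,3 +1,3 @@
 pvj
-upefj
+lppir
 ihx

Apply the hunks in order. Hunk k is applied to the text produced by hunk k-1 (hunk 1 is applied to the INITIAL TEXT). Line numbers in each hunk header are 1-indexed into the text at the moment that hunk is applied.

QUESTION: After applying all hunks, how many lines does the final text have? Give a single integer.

Hunk 1: at line 1 remove [yrju] add [xxbnz] -> 6 lines: pvj xxbnz pvab ukeak ctes ihx
Hunk 2: at line 2 remove [pvab,ukeak,ctes] add [obf] -> 4 lines: pvj xxbnz obf ihx
Hunk 3: at line 1 remove [xxbnz,obf] add [dtvet] -> 3 lines: pvj dtvet ihx
Hunk 4: at line 1 remove [dtvet] add [upefj] -> 3 lines: pvj upefj ihx
Hunk 5: at line 1 remove [upefj] add [lppir] -> 3 lines: pvj lppir ihx
Final line count: 3

Answer: 3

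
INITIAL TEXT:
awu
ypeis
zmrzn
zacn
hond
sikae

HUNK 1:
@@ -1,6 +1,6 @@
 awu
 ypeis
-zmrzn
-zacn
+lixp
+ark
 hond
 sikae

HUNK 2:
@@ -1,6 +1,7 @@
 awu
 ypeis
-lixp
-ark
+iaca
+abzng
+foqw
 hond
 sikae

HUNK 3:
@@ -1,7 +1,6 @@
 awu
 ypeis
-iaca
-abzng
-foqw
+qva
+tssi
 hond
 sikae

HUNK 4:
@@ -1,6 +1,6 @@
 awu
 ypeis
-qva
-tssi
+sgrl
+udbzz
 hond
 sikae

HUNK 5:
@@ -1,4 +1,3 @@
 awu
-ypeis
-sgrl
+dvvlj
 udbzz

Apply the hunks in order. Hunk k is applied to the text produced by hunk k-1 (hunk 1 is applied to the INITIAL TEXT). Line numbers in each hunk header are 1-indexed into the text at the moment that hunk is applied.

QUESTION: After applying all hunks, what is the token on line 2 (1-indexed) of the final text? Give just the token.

Hunk 1: at line 1 remove [zmrzn,zacn] add [lixp,ark] -> 6 lines: awu ypeis lixp ark hond sikae
Hunk 2: at line 1 remove [lixp,ark] add [iaca,abzng,foqw] -> 7 lines: awu ypeis iaca abzng foqw hond sikae
Hunk 3: at line 1 remove [iaca,abzng,foqw] add [qva,tssi] -> 6 lines: awu ypeis qva tssi hond sikae
Hunk 4: at line 1 remove [qva,tssi] add [sgrl,udbzz] -> 6 lines: awu ypeis sgrl udbzz hond sikae
Hunk 5: at line 1 remove [ypeis,sgrl] add [dvvlj] -> 5 lines: awu dvvlj udbzz hond sikae
Final line 2: dvvlj

Answer: dvvlj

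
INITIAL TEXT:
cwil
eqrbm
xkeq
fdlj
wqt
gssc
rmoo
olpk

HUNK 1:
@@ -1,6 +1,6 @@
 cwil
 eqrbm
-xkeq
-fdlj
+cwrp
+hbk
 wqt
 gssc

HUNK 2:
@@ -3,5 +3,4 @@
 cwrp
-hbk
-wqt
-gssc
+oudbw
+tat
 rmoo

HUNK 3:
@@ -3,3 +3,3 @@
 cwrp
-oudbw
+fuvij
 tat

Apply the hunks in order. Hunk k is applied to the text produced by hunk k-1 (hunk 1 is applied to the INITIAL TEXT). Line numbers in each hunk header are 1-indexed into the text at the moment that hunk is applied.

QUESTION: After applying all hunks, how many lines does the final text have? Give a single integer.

Answer: 7

Derivation:
Hunk 1: at line 1 remove [xkeq,fdlj] add [cwrp,hbk] -> 8 lines: cwil eqrbm cwrp hbk wqt gssc rmoo olpk
Hunk 2: at line 3 remove [hbk,wqt,gssc] add [oudbw,tat] -> 7 lines: cwil eqrbm cwrp oudbw tat rmoo olpk
Hunk 3: at line 3 remove [oudbw] add [fuvij] -> 7 lines: cwil eqrbm cwrp fuvij tat rmoo olpk
Final line count: 7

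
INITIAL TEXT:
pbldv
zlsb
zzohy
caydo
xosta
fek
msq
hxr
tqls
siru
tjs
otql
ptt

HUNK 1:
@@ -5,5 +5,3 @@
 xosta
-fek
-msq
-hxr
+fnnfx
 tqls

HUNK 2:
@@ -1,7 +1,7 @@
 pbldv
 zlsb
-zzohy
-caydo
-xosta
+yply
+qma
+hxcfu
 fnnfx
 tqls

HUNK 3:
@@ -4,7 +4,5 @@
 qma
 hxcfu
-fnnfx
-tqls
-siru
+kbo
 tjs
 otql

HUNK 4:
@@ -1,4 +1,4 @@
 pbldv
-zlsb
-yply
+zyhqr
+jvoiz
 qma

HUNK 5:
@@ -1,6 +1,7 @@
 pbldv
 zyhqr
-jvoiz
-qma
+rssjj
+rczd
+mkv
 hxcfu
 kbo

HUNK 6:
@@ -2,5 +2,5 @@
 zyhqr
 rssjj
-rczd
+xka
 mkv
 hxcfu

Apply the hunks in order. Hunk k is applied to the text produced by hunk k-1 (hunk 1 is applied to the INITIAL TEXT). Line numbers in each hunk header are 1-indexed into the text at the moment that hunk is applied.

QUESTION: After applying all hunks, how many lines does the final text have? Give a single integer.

Answer: 10

Derivation:
Hunk 1: at line 5 remove [fek,msq,hxr] add [fnnfx] -> 11 lines: pbldv zlsb zzohy caydo xosta fnnfx tqls siru tjs otql ptt
Hunk 2: at line 1 remove [zzohy,caydo,xosta] add [yply,qma,hxcfu] -> 11 lines: pbldv zlsb yply qma hxcfu fnnfx tqls siru tjs otql ptt
Hunk 3: at line 4 remove [fnnfx,tqls,siru] add [kbo] -> 9 lines: pbldv zlsb yply qma hxcfu kbo tjs otql ptt
Hunk 4: at line 1 remove [zlsb,yply] add [zyhqr,jvoiz] -> 9 lines: pbldv zyhqr jvoiz qma hxcfu kbo tjs otql ptt
Hunk 5: at line 1 remove [jvoiz,qma] add [rssjj,rczd,mkv] -> 10 lines: pbldv zyhqr rssjj rczd mkv hxcfu kbo tjs otql ptt
Hunk 6: at line 2 remove [rczd] add [xka] -> 10 lines: pbldv zyhqr rssjj xka mkv hxcfu kbo tjs otql ptt
Final line count: 10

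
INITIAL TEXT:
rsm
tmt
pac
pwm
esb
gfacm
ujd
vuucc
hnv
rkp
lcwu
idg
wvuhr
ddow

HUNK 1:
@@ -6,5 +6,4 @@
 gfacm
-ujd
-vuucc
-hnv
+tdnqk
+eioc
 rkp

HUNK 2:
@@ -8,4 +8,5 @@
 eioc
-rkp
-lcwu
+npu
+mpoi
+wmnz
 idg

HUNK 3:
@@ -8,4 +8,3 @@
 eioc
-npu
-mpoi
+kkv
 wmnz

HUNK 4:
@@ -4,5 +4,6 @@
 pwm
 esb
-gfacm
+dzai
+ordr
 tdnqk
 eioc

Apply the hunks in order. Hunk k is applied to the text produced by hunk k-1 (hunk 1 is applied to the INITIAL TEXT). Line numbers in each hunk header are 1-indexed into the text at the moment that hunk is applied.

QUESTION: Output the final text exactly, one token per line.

Hunk 1: at line 6 remove [ujd,vuucc,hnv] add [tdnqk,eioc] -> 13 lines: rsm tmt pac pwm esb gfacm tdnqk eioc rkp lcwu idg wvuhr ddow
Hunk 2: at line 8 remove [rkp,lcwu] add [npu,mpoi,wmnz] -> 14 lines: rsm tmt pac pwm esb gfacm tdnqk eioc npu mpoi wmnz idg wvuhr ddow
Hunk 3: at line 8 remove [npu,mpoi] add [kkv] -> 13 lines: rsm tmt pac pwm esb gfacm tdnqk eioc kkv wmnz idg wvuhr ddow
Hunk 4: at line 4 remove [gfacm] add [dzai,ordr] -> 14 lines: rsm tmt pac pwm esb dzai ordr tdnqk eioc kkv wmnz idg wvuhr ddow

Answer: rsm
tmt
pac
pwm
esb
dzai
ordr
tdnqk
eioc
kkv
wmnz
idg
wvuhr
ddow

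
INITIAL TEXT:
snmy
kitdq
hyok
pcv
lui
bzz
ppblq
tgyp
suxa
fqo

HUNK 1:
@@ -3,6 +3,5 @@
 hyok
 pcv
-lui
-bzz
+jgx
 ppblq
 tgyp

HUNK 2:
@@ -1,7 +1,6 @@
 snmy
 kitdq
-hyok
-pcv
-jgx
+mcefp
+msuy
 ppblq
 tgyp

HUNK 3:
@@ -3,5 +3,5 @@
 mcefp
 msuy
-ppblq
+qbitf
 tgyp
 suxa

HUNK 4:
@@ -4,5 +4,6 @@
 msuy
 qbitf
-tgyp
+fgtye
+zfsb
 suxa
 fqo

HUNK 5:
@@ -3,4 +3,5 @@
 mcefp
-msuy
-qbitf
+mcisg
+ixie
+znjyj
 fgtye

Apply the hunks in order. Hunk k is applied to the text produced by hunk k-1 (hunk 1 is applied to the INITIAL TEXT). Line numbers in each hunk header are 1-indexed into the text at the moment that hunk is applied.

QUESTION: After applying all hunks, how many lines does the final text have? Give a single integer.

Hunk 1: at line 3 remove [lui,bzz] add [jgx] -> 9 lines: snmy kitdq hyok pcv jgx ppblq tgyp suxa fqo
Hunk 2: at line 1 remove [hyok,pcv,jgx] add [mcefp,msuy] -> 8 lines: snmy kitdq mcefp msuy ppblq tgyp suxa fqo
Hunk 3: at line 3 remove [ppblq] add [qbitf] -> 8 lines: snmy kitdq mcefp msuy qbitf tgyp suxa fqo
Hunk 4: at line 4 remove [tgyp] add [fgtye,zfsb] -> 9 lines: snmy kitdq mcefp msuy qbitf fgtye zfsb suxa fqo
Hunk 5: at line 3 remove [msuy,qbitf] add [mcisg,ixie,znjyj] -> 10 lines: snmy kitdq mcefp mcisg ixie znjyj fgtye zfsb suxa fqo
Final line count: 10

Answer: 10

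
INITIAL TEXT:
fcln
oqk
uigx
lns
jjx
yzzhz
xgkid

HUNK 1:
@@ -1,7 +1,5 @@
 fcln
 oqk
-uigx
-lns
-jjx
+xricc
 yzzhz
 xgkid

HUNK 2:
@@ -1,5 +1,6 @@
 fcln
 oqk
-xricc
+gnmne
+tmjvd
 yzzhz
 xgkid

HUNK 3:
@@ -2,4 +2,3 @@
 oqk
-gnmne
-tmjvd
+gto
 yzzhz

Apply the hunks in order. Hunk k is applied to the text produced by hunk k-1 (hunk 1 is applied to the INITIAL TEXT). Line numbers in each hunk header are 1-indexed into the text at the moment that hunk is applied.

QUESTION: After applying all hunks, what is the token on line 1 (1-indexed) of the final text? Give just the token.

Hunk 1: at line 1 remove [uigx,lns,jjx] add [xricc] -> 5 lines: fcln oqk xricc yzzhz xgkid
Hunk 2: at line 1 remove [xricc] add [gnmne,tmjvd] -> 6 lines: fcln oqk gnmne tmjvd yzzhz xgkid
Hunk 3: at line 2 remove [gnmne,tmjvd] add [gto] -> 5 lines: fcln oqk gto yzzhz xgkid
Final line 1: fcln

Answer: fcln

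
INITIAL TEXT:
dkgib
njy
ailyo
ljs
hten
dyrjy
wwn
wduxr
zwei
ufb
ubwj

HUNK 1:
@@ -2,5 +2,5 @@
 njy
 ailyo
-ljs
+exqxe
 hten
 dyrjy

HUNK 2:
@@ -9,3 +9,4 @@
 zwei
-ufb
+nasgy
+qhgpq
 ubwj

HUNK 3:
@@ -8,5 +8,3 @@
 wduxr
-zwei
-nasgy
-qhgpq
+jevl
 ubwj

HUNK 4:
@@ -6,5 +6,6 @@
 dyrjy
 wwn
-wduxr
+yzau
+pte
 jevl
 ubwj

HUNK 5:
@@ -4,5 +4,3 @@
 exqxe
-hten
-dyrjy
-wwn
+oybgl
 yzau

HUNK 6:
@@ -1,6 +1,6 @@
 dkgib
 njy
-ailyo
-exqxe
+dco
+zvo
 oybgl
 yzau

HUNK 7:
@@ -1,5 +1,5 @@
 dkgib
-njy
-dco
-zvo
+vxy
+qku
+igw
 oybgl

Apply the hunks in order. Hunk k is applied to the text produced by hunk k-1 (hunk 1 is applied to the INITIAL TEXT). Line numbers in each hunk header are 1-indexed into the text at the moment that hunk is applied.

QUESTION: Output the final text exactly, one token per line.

Hunk 1: at line 2 remove [ljs] add [exqxe] -> 11 lines: dkgib njy ailyo exqxe hten dyrjy wwn wduxr zwei ufb ubwj
Hunk 2: at line 9 remove [ufb] add [nasgy,qhgpq] -> 12 lines: dkgib njy ailyo exqxe hten dyrjy wwn wduxr zwei nasgy qhgpq ubwj
Hunk 3: at line 8 remove [zwei,nasgy,qhgpq] add [jevl] -> 10 lines: dkgib njy ailyo exqxe hten dyrjy wwn wduxr jevl ubwj
Hunk 4: at line 6 remove [wduxr] add [yzau,pte] -> 11 lines: dkgib njy ailyo exqxe hten dyrjy wwn yzau pte jevl ubwj
Hunk 5: at line 4 remove [hten,dyrjy,wwn] add [oybgl] -> 9 lines: dkgib njy ailyo exqxe oybgl yzau pte jevl ubwj
Hunk 6: at line 1 remove [ailyo,exqxe] add [dco,zvo] -> 9 lines: dkgib njy dco zvo oybgl yzau pte jevl ubwj
Hunk 7: at line 1 remove [njy,dco,zvo] add [vxy,qku,igw] -> 9 lines: dkgib vxy qku igw oybgl yzau pte jevl ubwj

Answer: dkgib
vxy
qku
igw
oybgl
yzau
pte
jevl
ubwj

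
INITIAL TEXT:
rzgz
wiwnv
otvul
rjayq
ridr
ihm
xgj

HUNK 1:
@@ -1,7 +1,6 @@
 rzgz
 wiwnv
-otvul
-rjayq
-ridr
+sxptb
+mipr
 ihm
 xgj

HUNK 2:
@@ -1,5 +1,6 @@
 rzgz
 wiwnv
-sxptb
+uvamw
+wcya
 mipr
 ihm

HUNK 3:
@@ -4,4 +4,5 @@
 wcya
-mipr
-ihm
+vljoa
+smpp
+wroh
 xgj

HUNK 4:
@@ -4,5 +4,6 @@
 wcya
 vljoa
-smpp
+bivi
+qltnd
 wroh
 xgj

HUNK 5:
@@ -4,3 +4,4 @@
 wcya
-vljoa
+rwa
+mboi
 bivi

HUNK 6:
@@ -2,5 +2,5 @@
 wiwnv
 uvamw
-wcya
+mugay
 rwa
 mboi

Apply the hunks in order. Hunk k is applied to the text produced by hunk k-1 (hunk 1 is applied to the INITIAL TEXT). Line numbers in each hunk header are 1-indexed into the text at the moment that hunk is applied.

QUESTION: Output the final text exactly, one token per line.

Answer: rzgz
wiwnv
uvamw
mugay
rwa
mboi
bivi
qltnd
wroh
xgj

Derivation:
Hunk 1: at line 1 remove [otvul,rjayq,ridr] add [sxptb,mipr] -> 6 lines: rzgz wiwnv sxptb mipr ihm xgj
Hunk 2: at line 1 remove [sxptb] add [uvamw,wcya] -> 7 lines: rzgz wiwnv uvamw wcya mipr ihm xgj
Hunk 3: at line 4 remove [mipr,ihm] add [vljoa,smpp,wroh] -> 8 lines: rzgz wiwnv uvamw wcya vljoa smpp wroh xgj
Hunk 4: at line 4 remove [smpp] add [bivi,qltnd] -> 9 lines: rzgz wiwnv uvamw wcya vljoa bivi qltnd wroh xgj
Hunk 5: at line 4 remove [vljoa] add [rwa,mboi] -> 10 lines: rzgz wiwnv uvamw wcya rwa mboi bivi qltnd wroh xgj
Hunk 6: at line 2 remove [wcya] add [mugay] -> 10 lines: rzgz wiwnv uvamw mugay rwa mboi bivi qltnd wroh xgj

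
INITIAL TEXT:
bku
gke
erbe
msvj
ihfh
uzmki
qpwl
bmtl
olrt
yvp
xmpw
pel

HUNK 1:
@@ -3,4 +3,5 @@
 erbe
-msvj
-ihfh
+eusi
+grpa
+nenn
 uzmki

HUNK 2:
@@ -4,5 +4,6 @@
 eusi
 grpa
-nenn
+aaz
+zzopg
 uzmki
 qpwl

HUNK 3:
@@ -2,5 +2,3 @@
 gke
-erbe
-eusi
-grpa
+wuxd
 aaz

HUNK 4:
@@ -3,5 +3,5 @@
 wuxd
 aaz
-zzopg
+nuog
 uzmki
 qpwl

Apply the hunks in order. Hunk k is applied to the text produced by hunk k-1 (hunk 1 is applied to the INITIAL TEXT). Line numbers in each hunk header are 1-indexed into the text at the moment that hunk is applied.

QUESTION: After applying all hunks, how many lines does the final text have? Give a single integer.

Hunk 1: at line 3 remove [msvj,ihfh] add [eusi,grpa,nenn] -> 13 lines: bku gke erbe eusi grpa nenn uzmki qpwl bmtl olrt yvp xmpw pel
Hunk 2: at line 4 remove [nenn] add [aaz,zzopg] -> 14 lines: bku gke erbe eusi grpa aaz zzopg uzmki qpwl bmtl olrt yvp xmpw pel
Hunk 3: at line 2 remove [erbe,eusi,grpa] add [wuxd] -> 12 lines: bku gke wuxd aaz zzopg uzmki qpwl bmtl olrt yvp xmpw pel
Hunk 4: at line 3 remove [zzopg] add [nuog] -> 12 lines: bku gke wuxd aaz nuog uzmki qpwl bmtl olrt yvp xmpw pel
Final line count: 12

Answer: 12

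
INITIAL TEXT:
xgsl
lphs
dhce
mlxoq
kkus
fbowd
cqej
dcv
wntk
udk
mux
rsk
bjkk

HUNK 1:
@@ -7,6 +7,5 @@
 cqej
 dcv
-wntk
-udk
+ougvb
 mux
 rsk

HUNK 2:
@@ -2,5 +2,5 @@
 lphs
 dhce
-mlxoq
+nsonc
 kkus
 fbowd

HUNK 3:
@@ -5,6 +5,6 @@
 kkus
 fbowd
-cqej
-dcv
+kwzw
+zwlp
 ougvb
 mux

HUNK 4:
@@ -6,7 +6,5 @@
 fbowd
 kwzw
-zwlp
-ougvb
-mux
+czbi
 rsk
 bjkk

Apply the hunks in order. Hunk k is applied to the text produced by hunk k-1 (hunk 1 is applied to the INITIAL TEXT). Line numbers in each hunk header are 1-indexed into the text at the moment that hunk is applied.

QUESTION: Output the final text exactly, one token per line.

Hunk 1: at line 7 remove [wntk,udk] add [ougvb] -> 12 lines: xgsl lphs dhce mlxoq kkus fbowd cqej dcv ougvb mux rsk bjkk
Hunk 2: at line 2 remove [mlxoq] add [nsonc] -> 12 lines: xgsl lphs dhce nsonc kkus fbowd cqej dcv ougvb mux rsk bjkk
Hunk 3: at line 5 remove [cqej,dcv] add [kwzw,zwlp] -> 12 lines: xgsl lphs dhce nsonc kkus fbowd kwzw zwlp ougvb mux rsk bjkk
Hunk 4: at line 6 remove [zwlp,ougvb,mux] add [czbi] -> 10 lines: xgsl lphs dhce nsonc kkus fbowd kwzw czbi rsk bjkk

Answer: xgsl
lphs
dhce
nsonc
kkus
fbowd
kwzw
czbi
rsk
bjkk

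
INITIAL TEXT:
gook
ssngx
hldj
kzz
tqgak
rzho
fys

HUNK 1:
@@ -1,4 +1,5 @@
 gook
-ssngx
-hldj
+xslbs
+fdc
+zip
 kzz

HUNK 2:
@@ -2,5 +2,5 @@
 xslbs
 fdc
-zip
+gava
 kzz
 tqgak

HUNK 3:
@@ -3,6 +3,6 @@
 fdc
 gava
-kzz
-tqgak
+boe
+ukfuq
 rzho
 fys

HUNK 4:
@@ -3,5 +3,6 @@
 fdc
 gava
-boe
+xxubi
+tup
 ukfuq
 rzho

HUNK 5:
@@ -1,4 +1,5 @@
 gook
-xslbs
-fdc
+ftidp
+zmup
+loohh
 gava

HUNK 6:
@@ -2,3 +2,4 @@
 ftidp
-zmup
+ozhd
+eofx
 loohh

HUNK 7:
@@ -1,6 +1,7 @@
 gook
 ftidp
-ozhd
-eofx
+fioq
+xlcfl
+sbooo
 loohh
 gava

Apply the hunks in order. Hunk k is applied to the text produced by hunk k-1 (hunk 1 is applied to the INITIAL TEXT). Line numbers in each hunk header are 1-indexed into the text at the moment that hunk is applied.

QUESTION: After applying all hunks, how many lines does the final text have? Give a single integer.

Answer: 12

Derivation:
Hunk 1: at line 1 remove [ssngx,hldj] add [xslbs,fdc,zip] -> 8 lines: gook xslbs fdc zip kzz tqgak rzho fys
Hunk 2: at line 2 remove [zip] add [gava] -> 8 lines: gook xslbs fdc gava kzz tqgak rzho fys
Hunk 3: at line 3 remove [kzz,tqgak] add [boe,ukfuq] -> 8 lines: gook xslbs fdc gava boe ukfuq rzho fys
Hunk 4: at line 3 remove [boe] add [xxubi,tup] -> 9 lines: gook xslbs fdc gava xxubi tup ukfuq rzho fys
Hunk 5: at line 1 remove [xslbs,fdc] add [ftidp,zmup,loohh] -> 10 lines: gook ftidp zmup loohh gava xxubi tup ukfuq rzho fys
Hunk 6: at line 2 remove [zmup] add [ozhd,eofx] -> 11 lines: gook ftidp ozhd eofx loohh gava xxubi tup ukfuq rzho fys
Hunk 7: at line 1 remove [ozhd,eofx] add [fioq,xlcfl,sbooo] -> 12 lines: gook ftidp fioq xlcfl sbooo loohh gava xxubi tup ukfuq rzho fys
Final line count: 12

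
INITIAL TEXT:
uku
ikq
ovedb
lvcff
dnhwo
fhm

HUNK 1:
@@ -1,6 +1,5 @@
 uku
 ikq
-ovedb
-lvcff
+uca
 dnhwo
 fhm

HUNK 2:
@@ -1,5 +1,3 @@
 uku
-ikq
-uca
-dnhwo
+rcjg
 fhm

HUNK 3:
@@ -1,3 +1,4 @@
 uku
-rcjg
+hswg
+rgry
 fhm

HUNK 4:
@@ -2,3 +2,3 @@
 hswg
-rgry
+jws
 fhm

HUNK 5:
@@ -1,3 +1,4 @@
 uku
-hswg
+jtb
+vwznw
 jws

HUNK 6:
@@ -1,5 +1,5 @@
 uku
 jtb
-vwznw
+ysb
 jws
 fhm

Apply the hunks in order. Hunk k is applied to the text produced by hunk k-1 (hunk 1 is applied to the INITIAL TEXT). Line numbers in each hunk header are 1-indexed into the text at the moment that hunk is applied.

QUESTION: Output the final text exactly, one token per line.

Hunk 1: at line 1 remove [ovedb,lvcff] add [uca] -> 5 lines: uku ikq uca dnhwo fhm
Hunk 2: at line 1 remove [ikq,uca,dnhwo] add [rcjg] -> 3 lines: uku rcjg fhm
Hunk 3: at line 1 remove [rcjg] add [hswg,rgry] -> 4 lines: uku hswg rgry fhm
Hunk 4: at line 2 remove [rgry] add [jws] -> 4 lines: uku hswg jws fhm
Hunk 5: at line 1 remove [hswg] add [jtb,vwznw] -> 5 lines: uku jtb vwznw jws fhm
Hunk 6: at line 1 remove [vwznw] add [ysb] -> 5 lines: uku jtb ysb jws fhm

Answer: uku
jtb
ysb
jws
fhm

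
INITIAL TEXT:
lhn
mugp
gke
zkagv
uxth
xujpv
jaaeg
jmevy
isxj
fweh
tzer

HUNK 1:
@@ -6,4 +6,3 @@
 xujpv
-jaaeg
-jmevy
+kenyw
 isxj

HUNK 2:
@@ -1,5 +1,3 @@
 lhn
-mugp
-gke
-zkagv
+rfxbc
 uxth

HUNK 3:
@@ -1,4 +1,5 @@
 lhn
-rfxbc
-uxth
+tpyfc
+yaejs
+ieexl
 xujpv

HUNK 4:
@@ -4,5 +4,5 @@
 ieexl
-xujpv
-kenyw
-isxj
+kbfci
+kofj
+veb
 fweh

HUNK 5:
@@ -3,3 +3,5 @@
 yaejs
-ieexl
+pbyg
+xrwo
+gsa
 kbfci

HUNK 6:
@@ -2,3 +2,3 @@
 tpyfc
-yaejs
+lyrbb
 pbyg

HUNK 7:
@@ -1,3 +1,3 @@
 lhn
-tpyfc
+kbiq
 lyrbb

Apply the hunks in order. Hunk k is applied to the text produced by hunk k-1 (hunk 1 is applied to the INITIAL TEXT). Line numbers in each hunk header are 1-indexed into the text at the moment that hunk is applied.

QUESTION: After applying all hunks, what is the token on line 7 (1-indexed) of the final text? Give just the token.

Answer: kbfci

Derivation:
Hunk 1: at line 6 remove [jaaeg,jmevy] add [kenyw] -> 10 lines: lhn mugp gke zkagv uxth xujpv kenyw isxj fweh tzer
Hunk 2: at line 1 remove [mugp,gke,zkagv] add [rfxbc] -> 8 lines: lhn rfxbc uxth xujpv kenyw isxj fweh tzer
Hunk 3: at line 1 remove [rfxbc,uxth] add [tpyfc,yaejs,ieexl] -> 9 lines: lhn tpyfc yaejs ieexl xujpv kenyw isxj fweh tzer
Hunk 4: at line 4 remove [xujpv,kenyw,isxj] add [kbfci,kofj,veb] -> 9 lines: lhn tpyfc yaejs ieexl kbfci kofj veb fweh tzer
Hunk 5: at line 3 remove [ieexl] add [pbyg,xrwo,gsa] -> 11 lines: lhn tpyfc yaejs pbyg xrwo gsa kbfci kofj veb fweh tzer
Hunk 6: at line 2 remove [yaejs] add [lyrbb] -> 11 lines: lhn tpyfc lyrbb pbyg xrwo gsa kbfci kofj veb fweh tzer
Hunk 7: at line 1 remove [tpyfc] add [kbiq] -> 11 lines: lhn kbiq lyrbb pbyg xrwo gsa kbfci kofj veb fweh tzer
Final line 7: kbfci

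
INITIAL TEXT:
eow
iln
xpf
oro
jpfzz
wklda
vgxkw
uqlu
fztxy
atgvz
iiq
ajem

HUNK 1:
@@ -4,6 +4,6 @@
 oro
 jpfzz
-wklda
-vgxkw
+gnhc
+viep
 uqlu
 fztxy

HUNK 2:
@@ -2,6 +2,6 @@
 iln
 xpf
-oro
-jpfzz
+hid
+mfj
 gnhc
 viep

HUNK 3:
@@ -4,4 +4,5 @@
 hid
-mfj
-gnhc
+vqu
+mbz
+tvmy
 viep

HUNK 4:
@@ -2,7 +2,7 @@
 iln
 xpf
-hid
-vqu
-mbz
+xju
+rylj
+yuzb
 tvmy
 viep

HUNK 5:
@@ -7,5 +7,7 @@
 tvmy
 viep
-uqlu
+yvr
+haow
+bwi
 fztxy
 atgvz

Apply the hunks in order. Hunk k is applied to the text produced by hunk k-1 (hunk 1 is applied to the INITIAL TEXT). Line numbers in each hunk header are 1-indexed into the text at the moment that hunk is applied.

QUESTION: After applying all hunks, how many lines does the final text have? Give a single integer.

Hunk 1: at line 4 remove [wklda,vgxkw] add [gnhc,viep] -> 12 lines: eow iln xpf oro jpfzz gnhc viep uqlu fztxy atgvz iiq ajem
Hunk 2: at line 2 remove [oro,jpfzz] add [hid,mfj] -> 12 lines: eow iln xpf hid mfj gnhc viep uqlu fztxy atgvz iiq ajem
Hunk 3: at line 4 remove [mfj,gnhc] add [vqu,mbz,tvmy] -> 13 lines: eow iln xpf hid vqu mbz tvmy viep uqlu fztxy atgvz iiq ajem
Hunk 4: at line 2 remove [hid,vqu,mbz] add [xju,rylj,yuzb] -> 13 lines: eow iln xpf xju rylj yuzb tvmy viep uqlu fztxy atgvz iiq ajem
Hunk 5: at line 7 remove [uqlu] add [yvr,haow,bwi] -> 15 lines: eow iln xpf xju rylj yuzb tvmy viep yvr haow bwi fztxy atgvz iiq ajem
Final line count: 15

Answer: 15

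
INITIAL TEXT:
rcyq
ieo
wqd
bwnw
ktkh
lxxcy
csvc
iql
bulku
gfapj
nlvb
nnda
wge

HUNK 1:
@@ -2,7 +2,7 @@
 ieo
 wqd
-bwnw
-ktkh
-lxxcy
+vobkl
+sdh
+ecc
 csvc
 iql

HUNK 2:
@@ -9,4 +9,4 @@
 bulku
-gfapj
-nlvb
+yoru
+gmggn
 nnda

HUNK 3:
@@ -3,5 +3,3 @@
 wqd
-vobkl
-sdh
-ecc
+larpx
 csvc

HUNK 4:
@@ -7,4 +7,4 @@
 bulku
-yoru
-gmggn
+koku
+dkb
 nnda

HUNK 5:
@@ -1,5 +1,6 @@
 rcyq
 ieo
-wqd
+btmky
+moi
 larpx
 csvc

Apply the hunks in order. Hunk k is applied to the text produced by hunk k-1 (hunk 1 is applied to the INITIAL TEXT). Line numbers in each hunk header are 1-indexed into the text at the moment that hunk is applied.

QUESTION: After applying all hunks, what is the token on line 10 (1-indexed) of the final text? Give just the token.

Hunk 1: at line 2 remove [bwnw,ktkh,lxxcy] add [vobkl,sdh,ecc] -> 13 lines: rcyq ieo wqd vobkl sdh ecc csvc iql bulku gfapj nlvb nnda wge
Hunk 2: at line 9 remove [gfapj,nlvb] add [yoru,gmggn] -> 13 lines: rcyq ieo wqd vobkl sdh ecc csvc iql bulku yoru gmggn nnda wge
Hunk 3: at line 3 remove [vobkl,sdh,ecc] add [larpx] -> 11 lines: rcyq ieo wqd larpx csvc iql bulku yoru gmggn nnda wge
Hunk 4: at line 7 remove [yoru,gmggn] add [koku,dkb] -> 11 lines: rcyq ieo wqd larpx csvc iql bulku koku dkb nnda wge
Hunk 5: at line 1 remove [wqd] add [btmky,moi] -> 12 lines: rcyq ieo btmky moi larpx csvc iql bulku koku dkb nnda wge
Final line 10: dkb

Answer: dkb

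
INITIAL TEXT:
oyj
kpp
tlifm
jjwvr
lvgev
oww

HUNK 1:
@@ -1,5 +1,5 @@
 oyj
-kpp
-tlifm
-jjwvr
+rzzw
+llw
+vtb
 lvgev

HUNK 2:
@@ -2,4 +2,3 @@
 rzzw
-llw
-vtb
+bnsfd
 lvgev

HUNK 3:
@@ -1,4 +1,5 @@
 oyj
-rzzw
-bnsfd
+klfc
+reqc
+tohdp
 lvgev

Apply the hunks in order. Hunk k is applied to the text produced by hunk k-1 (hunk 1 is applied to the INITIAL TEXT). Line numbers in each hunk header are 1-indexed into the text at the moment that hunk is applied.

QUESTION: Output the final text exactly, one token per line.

Answer: oyj
klfc
reqc
tohdp
lvgev
oww

Derivation:
Hunk 1: at line 1 remove [kpp,tlifm,jjwvr] add [rzzw,llw,vtb] -> 6 lines: oyj rzzw llw vtb lvgev oww
Hunk 2: at line 2 remove [llw,vtb] add [bnsfd] -> 5 lines: oyj rzzw bnsfd lvgev oww
Hunk 3: at line 1 remove [rzzw,bnsfd] add [klfc,reqc,tohdp] -> 6 lines: oyj klfc reqc tohdp lvgev oww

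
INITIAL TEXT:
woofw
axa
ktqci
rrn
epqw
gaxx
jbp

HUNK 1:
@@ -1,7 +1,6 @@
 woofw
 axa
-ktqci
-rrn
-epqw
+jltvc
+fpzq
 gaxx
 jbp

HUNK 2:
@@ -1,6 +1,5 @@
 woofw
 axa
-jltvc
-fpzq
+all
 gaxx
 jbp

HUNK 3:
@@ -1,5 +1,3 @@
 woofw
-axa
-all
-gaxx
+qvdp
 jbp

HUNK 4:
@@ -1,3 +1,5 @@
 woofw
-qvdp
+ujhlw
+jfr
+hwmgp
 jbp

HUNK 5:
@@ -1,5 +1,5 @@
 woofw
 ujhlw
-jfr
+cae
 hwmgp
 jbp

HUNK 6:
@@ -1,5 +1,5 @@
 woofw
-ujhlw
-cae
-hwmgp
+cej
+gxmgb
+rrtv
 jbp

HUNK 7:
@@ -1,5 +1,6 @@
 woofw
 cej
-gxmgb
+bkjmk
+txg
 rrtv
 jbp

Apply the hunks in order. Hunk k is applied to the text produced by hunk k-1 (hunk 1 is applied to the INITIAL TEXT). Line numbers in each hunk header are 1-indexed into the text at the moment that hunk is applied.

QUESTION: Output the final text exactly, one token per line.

Answer: woofw
cej
bkjmk
txg
rrtv
jbp

Derivation:
Hunk 1: at line 1 remove [ktqci,rrn,epqw] add [jltvc,fpzq] -> 6 lines: woofw axa jltvc fpzq gaxx jbp
Hunk 2: at line 1 remove [jltvc,fpzq] add [all] -> 5 lines: woofw axa all gaxx jbp
Hunk 3: at line 1 remove [axa,all,gaxx] add [qvdp] -> 3 lines: woofw qvdp jbp
Hunk 4: at line 1 remove [qvdp] add [ujhlw,jfr,hwmgp] -> 5 lines: woofw ujhlw jfr hwmgp jbp
Hunk 5: at line 1 remove [jfr] add [cae] -> 5 lines: woofw ujhlw cae hwmgp jbp
Hunk 6: at line 1 remove [ujhlw,cae,hwmgp] add [cej,gxmgb,rrtv] -> 5 lines: woofw cej gxmgb rrtv jbp
Hunk 7: at line 1 remove [gxmgb] add [bkjmk,txg] -> 6 lines: woofw cej bkjmk txg rrtv jbp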